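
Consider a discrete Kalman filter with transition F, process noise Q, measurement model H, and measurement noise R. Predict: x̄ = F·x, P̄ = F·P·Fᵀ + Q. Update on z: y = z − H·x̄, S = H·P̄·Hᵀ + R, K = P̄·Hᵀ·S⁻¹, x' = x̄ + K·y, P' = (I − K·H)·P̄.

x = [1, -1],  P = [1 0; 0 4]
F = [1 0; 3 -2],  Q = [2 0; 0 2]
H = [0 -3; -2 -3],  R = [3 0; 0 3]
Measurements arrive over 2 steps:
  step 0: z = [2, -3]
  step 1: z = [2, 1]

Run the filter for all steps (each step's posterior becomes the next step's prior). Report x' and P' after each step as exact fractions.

step 0: x̄ = F·x = [1, 5]
step 0: P̄ = F·P·Fᵀ + Q = [3 3; 3 27]
step 0: y = z − H·x̄ = [17, 14]
step 0: S = H·P̄·Hᵀ + R = [246 261; 261 294]
step 0: K = P̄·Hᵀ·S⁻¹ = [141/467 -149/467; -123/467 -29/467]
step 0: x' = x̄ + K·y = [778/467, -162/467]
step 0: P' = (I − K·H)·P̄ = [435/467 -141/467; -141/467 123/467]
step 1: x̄ = F·x = [778/467, 2658/467]
step 1: P̄ = F·P·Fᵀ + Q = [1369/467 1587/467; 1587/467 7033/467]
step 1: y = z − H·x̄ = [8908/467, 9997/467]
step 1: S = H·P̄·Hᵀ + R = [64698/467 72819/467; 72819/467 89218/467]
step 1: K = P̄·Hᵀ·S⁻¹ = [2793/10813 -98843/335203; -2645/10813 -783/10813]
step 1: x' = x̄ + K·y = [94081/335203, -5671/10813]
step 1: P' = (I − K·H)·P̄ = [278139/335203 -2793/10813; -2793/10813 2645/10813]

step 0: x' = [778/467, -162/467], P' = [435/467 -141/467; -141/467 123/467]
step 1: x' = [94081/335203, -5671/10813], P' = [278139/335203 -2793/10813; -2793/10813 2645/10813]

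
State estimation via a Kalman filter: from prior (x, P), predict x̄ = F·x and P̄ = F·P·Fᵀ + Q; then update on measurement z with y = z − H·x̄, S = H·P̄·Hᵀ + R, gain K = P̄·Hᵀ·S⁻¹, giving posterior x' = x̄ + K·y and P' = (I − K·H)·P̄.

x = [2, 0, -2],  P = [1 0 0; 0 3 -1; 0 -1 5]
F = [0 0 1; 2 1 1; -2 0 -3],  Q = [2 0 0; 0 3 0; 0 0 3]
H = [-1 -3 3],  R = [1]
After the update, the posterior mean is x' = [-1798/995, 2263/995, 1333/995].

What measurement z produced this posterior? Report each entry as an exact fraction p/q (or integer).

x̄ = F·x = [-2, 2, 2]
P̄ = F·P·Fᵀ + Q = [7 4 -15; 4 13 -16; -15 -16 52]
S = H·P̄·Hᵀ + R = [995]
K = P̄·Hᵀ·S⁻¹ = [-64/995; -91/995; 219/995]
x' − x̄ = [192/995, 273/995, -657/995] = K·y
y = (KᵀK)⁻¹·Kᵀ·(x' − x̄) = [-3]
z = y + H·x̄ = [-3] + [2] = [-1]

z = [-1]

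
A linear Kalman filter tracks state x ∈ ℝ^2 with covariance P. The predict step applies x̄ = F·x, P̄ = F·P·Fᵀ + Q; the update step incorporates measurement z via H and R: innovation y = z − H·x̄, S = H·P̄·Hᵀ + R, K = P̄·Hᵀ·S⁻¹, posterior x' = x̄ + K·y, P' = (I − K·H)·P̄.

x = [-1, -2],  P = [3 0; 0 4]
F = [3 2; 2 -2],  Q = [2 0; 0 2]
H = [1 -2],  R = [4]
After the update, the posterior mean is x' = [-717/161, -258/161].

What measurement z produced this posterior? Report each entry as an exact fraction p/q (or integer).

z = [-1]

x̄ = F·x = [-7, 2]
P̄ = F·P·Fᵀ + Q = [45 2; 2 30]
S = H·P̄·Hᵀ + R = [161]
K = P̄·Hᵀ·S⁻¹ = [41/161; -58/161]
x' − x̄ = [410/161, -580/161] = K·y
y = (KᵀK)⁻¹·Kᵀ·(x' − x̄) = [10]
z = y + H·x̄ = [10] + [-11] = [-1]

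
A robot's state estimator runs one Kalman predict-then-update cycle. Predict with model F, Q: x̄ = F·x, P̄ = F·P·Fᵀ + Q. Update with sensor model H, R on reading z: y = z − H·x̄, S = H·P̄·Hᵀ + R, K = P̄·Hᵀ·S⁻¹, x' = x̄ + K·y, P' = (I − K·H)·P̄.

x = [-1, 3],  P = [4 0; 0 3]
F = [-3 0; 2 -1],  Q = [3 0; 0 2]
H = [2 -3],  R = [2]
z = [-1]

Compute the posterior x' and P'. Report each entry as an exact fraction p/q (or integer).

x' = [-279/127, -733/635]
P' = [453/127 282/127; 282/127 1014/635]

x̄ = F·x = [3, -5]
P̄ = F·P·Fᵀ + Q = [39 -24; -24 21]
y = z − H·x̄ = [-22]
S = H·P̄·Hᵀ + R = [635]
K = P̄·Hᵀ·S⁻¹ = [30/127; -111/635]
x' = x̄ + K·y = [-279/127, -733/635]
P' = (I − K·H)·P̄ = [453/127 282/127; 282/127 1014/635]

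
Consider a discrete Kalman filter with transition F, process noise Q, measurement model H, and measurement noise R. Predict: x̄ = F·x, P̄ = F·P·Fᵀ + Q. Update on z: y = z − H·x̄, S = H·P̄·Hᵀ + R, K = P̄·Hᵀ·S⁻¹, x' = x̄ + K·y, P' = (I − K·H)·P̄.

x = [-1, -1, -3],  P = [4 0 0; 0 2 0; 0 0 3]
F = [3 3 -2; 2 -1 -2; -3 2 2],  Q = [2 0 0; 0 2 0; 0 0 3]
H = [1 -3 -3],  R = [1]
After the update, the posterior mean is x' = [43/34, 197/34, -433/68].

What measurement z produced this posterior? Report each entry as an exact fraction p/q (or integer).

z = [3]

x̄ = F·x = [0, 5, -5]
P̄ = F·P·Fᵀ + Q = [68 30 -36; 30 32 -40; -36 -40 59]
S = H·P̄·Hᵀ + R = [204]
K = P̄·Hᵀ·S⁻¹ = [43/102; 9/34; -31/68]
x' − x̄ = [43/34, 27/34, -93/68] = K·y
y = (KᵀK)⁻¹·Kᵀ·(x' − x̄) = [3]
z = y + H·x̄ = [3] + [0] = [3]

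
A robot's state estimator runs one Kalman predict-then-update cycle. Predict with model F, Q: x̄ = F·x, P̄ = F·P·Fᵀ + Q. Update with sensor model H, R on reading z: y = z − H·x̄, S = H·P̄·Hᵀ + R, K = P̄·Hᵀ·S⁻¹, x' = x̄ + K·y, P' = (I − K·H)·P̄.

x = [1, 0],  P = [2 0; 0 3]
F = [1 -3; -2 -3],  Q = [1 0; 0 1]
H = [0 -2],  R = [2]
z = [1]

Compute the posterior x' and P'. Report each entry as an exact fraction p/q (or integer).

x̄ = F·x = [1, -2]
P̄ = F·P·Fᵀ + Q = [30 23; 23 36]
y = z − H·x̄ = [-3]
S = H·P̄·Hᵀ + R = [146]
K = P̄·Hᵀ·S⁻¹ = [-23/73; -36/73]
x' = x̄ + K·y = [142/73, -38/73]
P' = (I − K·H)·P̄ = [1132/73 23/73; 23/73 36/73]

x' = [142/73, -38/73]
P' = [1132/73 23/73; 23/73 36/73]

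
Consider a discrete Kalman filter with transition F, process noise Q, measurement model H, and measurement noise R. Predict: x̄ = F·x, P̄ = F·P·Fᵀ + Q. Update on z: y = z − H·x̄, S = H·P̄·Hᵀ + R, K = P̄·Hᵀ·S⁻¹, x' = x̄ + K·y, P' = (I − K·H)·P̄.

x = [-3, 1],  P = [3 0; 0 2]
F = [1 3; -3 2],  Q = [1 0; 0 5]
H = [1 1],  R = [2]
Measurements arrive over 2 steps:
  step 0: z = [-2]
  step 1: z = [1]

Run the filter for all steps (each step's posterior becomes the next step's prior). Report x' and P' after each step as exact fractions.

step 0: x̄ = F·x = [0, 11]
step 0: P̄ = F·P·Fᵀ + Q = [22 3; 3 40]
step 0: y = z − H·x̄ = [-13]
step 0: S = H·P̄·Hᵀ + R = [70]
step 0: K = P̄·Hᵀ·S⁻¹ = [5/14; 43/70]
step 0: x' = x̄ + K·y = [-65/14, 211/70]
step 0: P' = (I − K·H)·P̄ = [183/14 -173/14; -173/14 951/70]
step 1: x̄ = F·x = [22/5, 1397/70]
step 1: P̄ = F·P·Fᵀ + Q = [311/5 644/5; 644/5 22769/70]
step 1: y = z − H·x̄ = [-327/14]
step 1: S = H·P̄·Hᵀ + R = [9059/14]
step 1: K = P̄·Hᵀ·S⁻¹ = [2674/9059; 6357/9059]
step 1: x' = x̄ + K·y = [-112987/45295, 161552/45295]
step 1: P' = (I − K·H)·P̄ = [263679/45295 -236939/45295; -236939/45295 300509/45295]

step 0: x' = [-65/14, 211/70], P' = [183/14 -173/14; -173/14 951/70]
step 1: x' = [-112987/45295, 161552/45295], P' = [263679/45295 -236939/45295; -236939/45295 300509/45295]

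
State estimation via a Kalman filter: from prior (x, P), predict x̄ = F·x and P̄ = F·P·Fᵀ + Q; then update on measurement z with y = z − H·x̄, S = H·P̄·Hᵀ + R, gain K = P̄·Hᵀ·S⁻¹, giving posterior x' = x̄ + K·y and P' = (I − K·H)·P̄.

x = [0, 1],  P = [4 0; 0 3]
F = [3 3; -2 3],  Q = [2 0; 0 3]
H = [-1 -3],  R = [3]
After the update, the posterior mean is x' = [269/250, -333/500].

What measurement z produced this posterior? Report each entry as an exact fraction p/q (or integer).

z = [1]

x̄ = F·x = [3, 3]
P̄ = F·P·Fᵀ + Q = [65 3; 3 46]
S = H·P̄·Hᵀ + R = [500]
K = P̄·Hᵀ·S⁻¹ = [-37/250; -141/500]
x' − x̄ = [-481/250, -1833/500] = K·y
y = (KᵀK)⁻¹·Kᵀ·(x' − x̄) = [13]
z = y + H·x̄ = [13] + [-12] = [1]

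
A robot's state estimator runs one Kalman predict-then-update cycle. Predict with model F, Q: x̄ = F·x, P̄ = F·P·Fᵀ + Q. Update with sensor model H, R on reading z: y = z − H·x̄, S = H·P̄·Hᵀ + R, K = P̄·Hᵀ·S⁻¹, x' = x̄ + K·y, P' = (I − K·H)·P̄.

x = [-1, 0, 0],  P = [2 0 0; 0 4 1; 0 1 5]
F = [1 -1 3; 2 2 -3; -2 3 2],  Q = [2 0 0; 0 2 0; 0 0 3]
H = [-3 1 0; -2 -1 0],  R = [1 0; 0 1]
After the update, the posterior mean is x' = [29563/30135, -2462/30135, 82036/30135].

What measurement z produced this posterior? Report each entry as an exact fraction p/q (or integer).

z = [-3, -2]

x̄ = F·x = [-1, -2, 2]
P̄ = F·P·Fᵀ + Q = [47 -40 21; -40 59 -19; 21 -19 79]
S = H·P̄·Hᵀ + R = [723 183; 183 88]
K = P̄·Hᵀ·S⁻¹ = [-6046/30135 -1973/10045; 11909/30135 -5858/10045; -3007/30135 -541/10045]
x' − x̄ = [59698/30135, 57808/30135, 21766/30135] = K·y
y = (KᵀK)⁻¹·Kᵀ·(x' − x̄) = [-4, -6]
z = y + H·x̄ = [-4, -6] + [1, 4] = [-3, -2]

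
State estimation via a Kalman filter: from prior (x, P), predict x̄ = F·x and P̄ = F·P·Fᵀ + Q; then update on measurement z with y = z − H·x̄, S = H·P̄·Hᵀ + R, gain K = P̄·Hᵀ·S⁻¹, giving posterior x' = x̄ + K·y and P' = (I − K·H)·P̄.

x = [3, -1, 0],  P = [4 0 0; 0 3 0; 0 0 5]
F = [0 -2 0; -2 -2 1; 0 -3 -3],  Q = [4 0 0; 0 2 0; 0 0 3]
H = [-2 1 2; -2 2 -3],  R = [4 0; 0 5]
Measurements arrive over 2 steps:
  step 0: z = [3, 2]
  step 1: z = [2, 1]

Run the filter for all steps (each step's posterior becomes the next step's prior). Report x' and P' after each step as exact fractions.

step 0: x' = [-32190/94063, 96825/94063, 34758/94063], P' = [1092404/94063 1538260/94063 310974/94063; 1538260/94063 2268124/94063 462936/94063; 310974/94063 462936/94063 128028/94063]
step 1: x' = [3571166626/3660976033, 9617373492/3660976033, 2638426173/3660976033], P' = [22370418964/3660976033 30967528608/3660976033 7022709156/3660976033; 30967528608/3660976033 46677933182/3660976033 10721432181/3660976033; 7022709156/3660976033 10721432181/3660976033 7474184385/7321952066]

step 0: x̄ = F·x = [2, -4, 3]
step 0: P̄ = F·P·Fᵀ + Q = [16 12 18; 12 35 3; 18 3 75]
step 0: y = z − H·x̄ = [5, 23]
step 0: S = H·P̄·Hᵀ + R = [223 -349; -349 968]
step 0: K = P̄·Hᵀ·S⁻¹ = [-6150/94063 -8242/94063; 29369/94063 14184/94063; 24261/94063 -16032/94063]
step 0: x' = x̄ + K·y = [-32190/94063, 96825/94063, 34758/94063]
step 0: P' = (I − K·H)·P̄ = [1092404/94063 1538260/94063 310974/94063; 1538260/94063 2268124/94063 462936/94063; 310974/94063 462936/94063 128028/94063]
step 1: x̄ = F·x = [-193650/94063, -94512/94063, -394749/94063]
step 1: P̄ = F·P·Fᵀ + Q = [9448748/94063 14299664/94063 16386360/94063; 14299664/94063 22968706/94063 25708872/94063; 16386360/94063 25708872/94063 30180405/94063]
step 1: y = z − H·x̄ = [684836/94063, -1288460/94063]
step 1: S = H·P̄·Hᵀ + R = [96407522/94063 -124666418/94063; -124666418/94063 175496320/94063]
step 1: K = P̄·Hᵀ·S⁻¹ = [68027248/3660976033 -774781636/3660976033; 1546435082/3660976033 -148697479/3660976033; 2075099127/7321952066 -1525532211/7321952066]
step 1: x' = x̄ + K·y = [3571166626/3660976033, 9617373492/3660976033, 2638426173/3660976033]
step 1: P' = (I − K·H)·P̄ = [22370418964/3660976033 30967528608/3660976033 7022709156/3660976033; 30967528608/3660976033 46677933182/3660976033 10721432181/3660976033; 7022709156/3660976033 10721432181/3660976033 7474184385/7321952066]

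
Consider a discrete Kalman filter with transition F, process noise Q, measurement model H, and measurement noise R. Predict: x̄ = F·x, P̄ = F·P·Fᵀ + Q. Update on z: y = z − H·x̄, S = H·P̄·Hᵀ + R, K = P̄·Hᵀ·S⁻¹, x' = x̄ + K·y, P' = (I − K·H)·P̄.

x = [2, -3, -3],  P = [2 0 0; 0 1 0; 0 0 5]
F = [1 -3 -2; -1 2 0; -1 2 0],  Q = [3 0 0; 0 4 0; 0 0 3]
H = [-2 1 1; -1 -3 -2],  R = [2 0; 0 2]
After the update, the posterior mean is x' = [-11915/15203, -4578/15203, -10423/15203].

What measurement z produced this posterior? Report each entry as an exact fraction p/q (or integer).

z = [1, 3]

x̄ = F·x = [17, -8, -8]
P̄ = F·P·Fᵀ + Q = [34 -8 -8; -8 10 6; -8 6 9]
S = H·P̄·Hᵀ + R = [233 -74; -74 154]
K = P̄·Hᵀ·S⁻¹ = [-6246/15203 -2409/15203; 1206/15203 -2777/15203; 1351/15203 -2115/15203]
x' − x̄ = [-270366/15203, 117046/15203, 111201/15203] = K·y
y = (KᵀK)⁻¹·Kᵀ·(x' − x̄) = [51, -20]
z = y + H·x̄ = [51, -20] + [-50, 23] = [1, 3]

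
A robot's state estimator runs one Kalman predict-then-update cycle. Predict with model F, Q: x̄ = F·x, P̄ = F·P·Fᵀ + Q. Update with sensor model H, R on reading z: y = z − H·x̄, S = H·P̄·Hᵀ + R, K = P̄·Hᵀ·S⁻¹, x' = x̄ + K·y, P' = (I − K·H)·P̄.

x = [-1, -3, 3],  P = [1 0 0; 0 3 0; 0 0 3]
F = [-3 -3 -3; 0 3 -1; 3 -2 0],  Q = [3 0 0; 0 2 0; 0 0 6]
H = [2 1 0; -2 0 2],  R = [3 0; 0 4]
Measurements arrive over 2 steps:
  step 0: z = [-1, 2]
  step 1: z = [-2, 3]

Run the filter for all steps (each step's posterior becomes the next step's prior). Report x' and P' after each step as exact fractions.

step 0: x' = [1245/224, -349/28, 13557/2128], P' = [1959/224 -447/28 981/112; -447/28 222/7 -225/14; 981/112 -225/14 10341/1064]
step 1: x' = [42374901/10823392, -364199935/37881872, 422310107/75763744], P' = [127549353/10823392 -116268789/5411696 134431281/10823392; -116268789/5411696 787226775/18940936 -865281051/37881872; 134431281/10823392 -865281051/37881872 1062489711/75763744]

step 0: x̄ = F·x = [3, -12, 3]
step 0: P̄ = F·P·Fᵀ + Q = [66 -18 9; -18 32 -18; 9 -18 27]
step 0: y = z − H·x̄ = [5, 2]
step 0: S = H·P̄·Hᵀ + R = [227 -228; -228 304]
step 0: K = P̄·Hᵀ·S⁻¹ = [57/112 3/448; -1/14 -3/56; 27/56 2043/4256]
step 0: x' = x̄ + K·y = [1245/224, -349/28, 13557/2128]
step 0: P' = (I − K·H)·P̄ = [1959/224 -447/28 981/112; -447/28 222/7 -225/14; 981/112 -225/14 10341/1064]
step 1: x̄ = F·x = [6837/4256, -93129/2128, 9319/224]
step 1: P̄ = F·P·Fᵀ + Q = [151629/4256 21519/2128 -3537/224; 21519/2128 418765/1064 -43947/112; -3537/224 -43947/112 90303/224]
step 1: y = z − H·x̄ = [20509/532, -10240/133]
step 1: S = H·P̄·Hᵀ + R = [77078/133 -134418/133; -134418/133 250756/133]
step 1: K = P̄·Hᵀ·S⁻¹ = [940047/1352924 860241/2705848; -2221229/4735234 -6424941/9470468; 6311493/9470468 15183843/18940936]
step 1: x' = x̄ + K·y = [42374901/10823392, -364199935/37881872, 422310107/75763744]
step 1: P' = (I − K·H)·P̄ = [127549353/10823392 -116268789/5411696 134431281/10823392; -116268789/5411696 787226775/18940936 -865281051/37881872; 134431281/10823392 -865281051/37881872 1062489711/75763744]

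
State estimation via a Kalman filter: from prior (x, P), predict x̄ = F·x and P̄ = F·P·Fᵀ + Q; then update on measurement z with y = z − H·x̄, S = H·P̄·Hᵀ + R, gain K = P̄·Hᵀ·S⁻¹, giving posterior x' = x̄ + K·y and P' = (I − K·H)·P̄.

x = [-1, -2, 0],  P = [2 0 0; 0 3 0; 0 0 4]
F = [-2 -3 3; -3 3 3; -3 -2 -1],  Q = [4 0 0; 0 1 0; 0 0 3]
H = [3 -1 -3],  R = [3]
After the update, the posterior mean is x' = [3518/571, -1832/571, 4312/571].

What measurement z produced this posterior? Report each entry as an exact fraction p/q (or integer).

z = [-1]

x̄ = F·x = [8, -3, 7]
P̄ = F·P·Fᵀ + Q = [75 21 18; 21 82 -12; 18 -12 37]
S = H·P̄·Hᵀ + R = [571]
K = P̄·Hᵀ·S⁻¹ = [150/571; 17/571; -45/571]
x' − x̄ = [-1050/571, -119/571, 315/571] = K·y
y = (KᵀK)⁻¹·Kᵀ·(x' − x̄) = [-7]
z = y + H·x̄ = [-7] + [6] = [-1]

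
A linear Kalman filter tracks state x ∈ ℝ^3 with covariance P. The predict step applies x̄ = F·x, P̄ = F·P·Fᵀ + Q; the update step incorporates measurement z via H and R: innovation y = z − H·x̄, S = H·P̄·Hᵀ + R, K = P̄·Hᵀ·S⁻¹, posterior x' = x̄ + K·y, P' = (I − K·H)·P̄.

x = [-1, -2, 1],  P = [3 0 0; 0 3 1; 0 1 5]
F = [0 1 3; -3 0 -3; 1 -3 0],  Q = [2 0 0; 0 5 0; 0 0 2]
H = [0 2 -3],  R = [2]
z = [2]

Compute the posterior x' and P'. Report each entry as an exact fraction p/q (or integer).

x' = [-58/299, 1309/299, 679/299]
P' = [15862/299 -11118/299 -7398/299; -11118/299 11165/299 7392/299; -7398/299 7392/299 4960/299]

x̄ = F·x = [1, 0, 5]
P̄ = F·P·Fᵀ + Q = [56 -48 -18; -48 77 0; -18 0 32]
y = z − H·x̄ = [17]
S = H·P̄·Hᵀ + R = [598]
K = P̄·Hᵀ·S⁻¹ = [-21/299; 77/299; -48/299]
x' = x̄ + K·y = [-58/299, 1309/299, 679/299]
P' = (I − K·H)·P̄ = [15862/299 -11118/299 -7398/299; -11118/299 11165/299 7392/299; -7398/299 7392/299 4960/299]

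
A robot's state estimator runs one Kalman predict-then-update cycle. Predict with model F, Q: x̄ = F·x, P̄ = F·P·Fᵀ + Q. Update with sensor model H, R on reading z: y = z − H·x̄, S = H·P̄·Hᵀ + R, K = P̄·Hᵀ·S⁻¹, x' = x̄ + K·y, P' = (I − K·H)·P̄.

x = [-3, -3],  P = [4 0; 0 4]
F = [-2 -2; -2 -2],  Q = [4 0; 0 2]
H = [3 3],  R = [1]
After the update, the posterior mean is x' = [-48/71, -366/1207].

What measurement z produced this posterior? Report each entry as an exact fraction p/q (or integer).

z = [-3]

x̄ = F·x = [12, 12]
P̄ = F·P·Fᵀ + Q = [36 32; 32 34]
S = H·P̄·Hᵀ + R = [1207]
K = P̄·Hᵀ·S⁻¹ = [12/71; 198/1207]
x' − x̄ = [-900/71, -14850/1207] = K·y
y = (KᵀK)⁻¹·Kᵀ·(x' − x̄) = [-75]
z = y + H·x̄ = [-75] + [72] = [-3]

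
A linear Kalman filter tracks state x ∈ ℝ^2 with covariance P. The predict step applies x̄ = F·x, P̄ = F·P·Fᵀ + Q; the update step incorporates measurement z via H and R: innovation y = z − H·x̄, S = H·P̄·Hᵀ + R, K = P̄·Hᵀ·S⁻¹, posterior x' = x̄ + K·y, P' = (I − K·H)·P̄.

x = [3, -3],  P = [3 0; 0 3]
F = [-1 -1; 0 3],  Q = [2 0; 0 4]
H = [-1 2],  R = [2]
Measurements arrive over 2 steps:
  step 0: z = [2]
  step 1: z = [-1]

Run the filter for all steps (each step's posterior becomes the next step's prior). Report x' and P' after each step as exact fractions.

step 0: x' = [-52/17, -11/17], P' = [342/85 158/85; 158/85 229/170]
step 1: x' = [39151/19729, 8591/19729], P' = [62442/19729 26066/19729; 26066/19729 20150/19729]

step 0: x̄ = F·x = [0, -9]
step 0: P̄ = F·P·Fᵀ + Q = [8 -9; -9 31]
step 0: y = z − H·x̄ = [20]
step 0: S = H·P̄·Hᵀ + R = [170]
step 0: K = P̄·Hᵀ·S⁻¹ = [-13/85; 71/170]
step 0: x' = x̄ + K·y = [-52/17, -11/17]
step 0: P' = (I − K·H)·P̄ = [342/85 158/85; 158/85 229/170]
step 1: x̄ = F·x = [63/17, -33/17]
step 1: P̄ = F·P·Fᵀ + Q = [377/34 -327/34; -327/34 2741/170]
step 1: y = z − H·x̄ = [112/17]
step 1: S = H·P̄·Hᵀ + R = [19729/170]
step 1: K = P̄·Hᵀ·S⁻¹ = [-5155/19729; 7117/19729]
step 1: x' = x̄ + K·y = [39151/19729, 8591/19729]
step 1: P' = (I − K·H)·P̄ = [62442/19729 26066/19729; 26066/19729 20150/19729]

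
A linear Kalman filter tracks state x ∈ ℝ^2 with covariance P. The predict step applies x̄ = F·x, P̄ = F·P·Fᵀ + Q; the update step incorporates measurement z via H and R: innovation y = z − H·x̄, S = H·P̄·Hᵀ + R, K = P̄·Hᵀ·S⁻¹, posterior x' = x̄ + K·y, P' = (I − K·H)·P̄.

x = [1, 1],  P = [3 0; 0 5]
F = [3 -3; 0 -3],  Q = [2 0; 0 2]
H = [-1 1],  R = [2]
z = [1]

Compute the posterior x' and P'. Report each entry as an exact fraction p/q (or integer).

x̄ = F·x = [0, -3]
P̄ = F·P·Fᵀ + Q = [74 45; 45 47]
y = z − H·x̄ = [4]
S = H·P̄·Hᵀ + R = [33]
K = P̄·Hᵀ·S⁻¹ = [-29/33; 2/33]
x' = x̄ + K·y = [-116/33, -91/33]
P' = (I − K·H)·P̄ = [1601/33 1543/33; 1543/33 1547/33]

x' = [-116/33, -91/33]
P' = [1601/33 1543/33; 1543/33 1547/33]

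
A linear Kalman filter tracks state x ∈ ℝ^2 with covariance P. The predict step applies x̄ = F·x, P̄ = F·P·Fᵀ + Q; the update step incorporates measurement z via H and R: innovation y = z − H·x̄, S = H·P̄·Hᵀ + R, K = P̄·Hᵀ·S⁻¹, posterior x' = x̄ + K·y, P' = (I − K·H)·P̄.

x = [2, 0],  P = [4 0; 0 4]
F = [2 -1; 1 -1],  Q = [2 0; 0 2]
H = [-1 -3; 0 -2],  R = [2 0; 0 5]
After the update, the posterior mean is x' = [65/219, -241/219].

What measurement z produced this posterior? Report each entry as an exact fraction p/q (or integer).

x̄ = F·x = [4, 2]
P̄ = F·P·Fᵀ + Q = [22 12; 12 10]
S = H·P̄·Hᵀ + R = [186 84; 84 45]
K = P̄·Hᵀ·S⁻¹ = [-33/73 68/219; -35/219 -32/219]
x' − x̄ = [-811/219, -679/219] = K·y
y = (KᵀK)⁻¹·Kᵀ·(x' − x̄) = [13, 7]
z = y + H·x̄ = [13, 7] + [-10, -4] = [3, 3]

z = [3, 3]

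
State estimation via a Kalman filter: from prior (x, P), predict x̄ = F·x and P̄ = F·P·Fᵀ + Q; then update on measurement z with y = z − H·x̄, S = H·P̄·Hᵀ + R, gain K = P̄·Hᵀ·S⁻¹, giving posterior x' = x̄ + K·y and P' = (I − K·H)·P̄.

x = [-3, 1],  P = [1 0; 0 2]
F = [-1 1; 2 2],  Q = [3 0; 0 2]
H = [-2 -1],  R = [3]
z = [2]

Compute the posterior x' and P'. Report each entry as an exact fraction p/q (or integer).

x̄ = F·x = [4, -4]
P̄ = F·P·Fᵀ + Q = [6 2; 2 14]
y = z − H·x̄ = [6]
S = H·P̄·Hᵀ + R = [49]
K = P̄·Hᵀ·S⁻¹ = [-2/7; -18/49]
x' = x̄ + K·y = [16/7, -304/49]
P' = (I − K·H)·P̄ = [2 -22/7; -22/7 362/49]

x' = [16/7, -304/49]
P' = [2 -22/7; -22/7 362/49]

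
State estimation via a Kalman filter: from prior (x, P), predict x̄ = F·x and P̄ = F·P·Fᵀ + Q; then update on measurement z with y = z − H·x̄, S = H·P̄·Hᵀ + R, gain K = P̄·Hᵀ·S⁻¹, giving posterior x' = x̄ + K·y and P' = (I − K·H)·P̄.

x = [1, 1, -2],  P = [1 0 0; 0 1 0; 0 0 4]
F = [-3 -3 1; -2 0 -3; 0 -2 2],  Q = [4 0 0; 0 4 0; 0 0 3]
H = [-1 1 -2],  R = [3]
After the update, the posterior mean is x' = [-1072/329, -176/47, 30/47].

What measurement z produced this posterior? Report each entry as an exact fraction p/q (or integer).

x̄ = F·x = [-8, 4, -6]
P̄ = F·P·Fᵀ + Q = [26 -6 14; -6 44 -24; 14 -24 23]
S = H·P̄·Hᵀ + R = [329]
K = P̄·Hᵀ·S⁻¹ = [-60/329; 14/47; -12/47]
x' − x̄ = [1560/329, -364/47, 312/47] = K·y
y = (KᵀK)⁻¹·Kᵀ·(x' − x̄) = [-26]
z = y + H·x̄ = [-26] + [24] = [-2]

z = [-2]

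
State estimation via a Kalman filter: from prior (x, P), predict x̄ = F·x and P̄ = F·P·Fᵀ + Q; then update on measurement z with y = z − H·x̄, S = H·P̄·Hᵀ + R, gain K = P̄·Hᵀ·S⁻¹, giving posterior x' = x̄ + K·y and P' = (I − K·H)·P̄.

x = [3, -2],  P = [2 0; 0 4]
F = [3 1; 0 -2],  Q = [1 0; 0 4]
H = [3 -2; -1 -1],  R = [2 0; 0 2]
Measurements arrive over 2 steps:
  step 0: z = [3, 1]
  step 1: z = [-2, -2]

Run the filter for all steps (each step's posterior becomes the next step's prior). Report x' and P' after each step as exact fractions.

step 0: x' = [1422/2681, -1898/2681], P' = [1013/2681 982/2681; 982/2681 2000/2681]
step 1: x' = [50536/118393, 1349352/828751], P' = [38890/118393 34664/118393; 34664/118393 523804/828751]

step 0: x̄ = F·x = [7, 4]
step 0: P̄ = F·P·Fᵀ + Q = [23 -8; -8 20]
step 0: y = z − H·x̄ = [-10, 12]
step 0: S = H·P̄·Hᵀ + R = [385 -21; -21 29]
step 0: K = P̄·Hᵀ·S⁻¹ = [1075/5362 -285/766; -527/2681 -213/383]
step 0: x' = x̄ + K·y = [1422/2681, -1898/2681]
step 0: P' = (I − K·H)·P̄ = [1013/2681 982/2681; 982/2681 2000/2681]
step 1: x̄ = F·x = [2368/2681, 3796/2681]
step 1: P̄ = F·P·Fᵀ + Q = [19690/2681 -9892/2681; -9892/2681 18724/2681]
step 1: y = z − H·x̄ = [-4874/2681, 802/2681]
step 1: S = H·P̄·Hᵀ + R = [376172/2681 -11730/2681; -11730/2681 23992/2681]
step 1: K = P̄·Hᵀ·S⁻¹ = [23671/118393 -36777/118393; -159832/828751 -383226/828751]
step 1: x' = x̄ + K·y = [50536/118393, 1349352/828751]
step 1: P' = (I − K·H)·P̄ = [38890/118393 34664/118393; 34664/118393 523804/828751]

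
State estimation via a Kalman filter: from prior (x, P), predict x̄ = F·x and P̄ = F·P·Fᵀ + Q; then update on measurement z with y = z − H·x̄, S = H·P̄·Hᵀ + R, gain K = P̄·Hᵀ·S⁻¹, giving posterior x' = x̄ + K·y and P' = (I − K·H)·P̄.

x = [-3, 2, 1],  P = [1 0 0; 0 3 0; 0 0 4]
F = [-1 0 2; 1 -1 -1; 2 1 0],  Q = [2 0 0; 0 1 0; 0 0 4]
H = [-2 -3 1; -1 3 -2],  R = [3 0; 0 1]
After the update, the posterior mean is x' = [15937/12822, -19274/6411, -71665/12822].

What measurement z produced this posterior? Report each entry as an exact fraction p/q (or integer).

z = [1, 1]

x̄ = F·x = [5, -6, -4]
P̄ = F·P·Fᵀ + Q = [19 -9 -2; -9 9 -1; -2 -1 11]
S = H·P̄·Hᵀ + R = [77 -53; -53 203]
K = P̄·Hᵀ·S⁻¹ = [-4865/12822 -3923/12822; -8/6411 1198/6411; 2435/12822 -817/12822]
x' − x̄ = [-48173/12822, 19192/6411, -20377/12822] = K·y
y = (KᵀK)⁻¹·Kᵀ·(x' − x̄) = [-3, 16]
z = y + H·x̄ = [-3, 16] + [4, -15] = [1, 1]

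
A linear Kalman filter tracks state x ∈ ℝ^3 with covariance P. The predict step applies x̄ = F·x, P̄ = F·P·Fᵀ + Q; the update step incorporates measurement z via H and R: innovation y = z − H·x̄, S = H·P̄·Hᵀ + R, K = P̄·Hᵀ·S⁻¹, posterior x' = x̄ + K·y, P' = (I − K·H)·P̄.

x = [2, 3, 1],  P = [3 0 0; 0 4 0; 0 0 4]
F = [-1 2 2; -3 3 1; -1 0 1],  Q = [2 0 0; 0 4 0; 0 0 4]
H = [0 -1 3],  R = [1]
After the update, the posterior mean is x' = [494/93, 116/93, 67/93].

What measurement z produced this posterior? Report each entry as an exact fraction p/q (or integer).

z = [1]

x̄ = F·x = [6, 4, -1]
P̄ = F·P·Fᵀ + Q = [37 41 11; 41 71 13; 11 13 11]
S = H·P̄·Hᵀ + R = [93]
K = P̄·Hᵀ·S⁻¹ = [-8/93; -32/93; 20/93]
x' − x̄ = [-64/93, -256/93, 160/93] = K·y
y = (KᵀK)⁻¹·Kᵀ·(x' − x̄) = [8]
z = y + H·x̄ = [8] + [-7] = [1]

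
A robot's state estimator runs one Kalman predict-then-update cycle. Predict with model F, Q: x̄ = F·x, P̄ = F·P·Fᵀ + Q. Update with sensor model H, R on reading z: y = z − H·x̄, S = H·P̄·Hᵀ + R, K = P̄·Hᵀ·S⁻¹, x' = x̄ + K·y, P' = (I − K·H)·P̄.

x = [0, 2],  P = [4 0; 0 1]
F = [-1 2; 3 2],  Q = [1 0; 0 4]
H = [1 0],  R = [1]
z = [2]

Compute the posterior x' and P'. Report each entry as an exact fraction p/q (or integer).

x' = [11/5, 28/5]
P' = [9/10 -4/5; -4/5 188/5]

x̄ = F·x = [4, 4]
P̄ = F·P·Fᵀ + Q = [9 -8; -8 44]
y = z − H·x̄ = [-2]
S = H·P̄·Hᵀ + R = [10]
K = P̄·Hᵀ·S⁻¹ = [9/10; -4/5]
x' = x̄ + K·y = [11/5, 28/5]
P' = (I − K·H)·P̄ = [9/10 -4/5; -4/5 188/5]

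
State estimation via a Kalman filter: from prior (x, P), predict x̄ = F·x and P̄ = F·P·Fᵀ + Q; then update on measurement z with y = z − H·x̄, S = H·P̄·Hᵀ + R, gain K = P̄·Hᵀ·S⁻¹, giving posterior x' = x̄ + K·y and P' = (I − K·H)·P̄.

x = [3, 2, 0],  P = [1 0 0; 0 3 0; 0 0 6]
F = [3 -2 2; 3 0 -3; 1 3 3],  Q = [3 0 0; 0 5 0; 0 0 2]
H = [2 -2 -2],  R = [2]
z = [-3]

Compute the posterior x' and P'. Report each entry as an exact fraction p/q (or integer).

x' = [2347/221, 977/221, 1713/221]
P' = [4776/221 -1215/221 5937/221; -1215/221 11156/221 -12327/221; 5937/221 -12327/221 18276/221]

x̄ = F·x = [5, 9, 9]
P̄ = F·P·Fᵀ + Q = [48 -27 21; -27 68 -51; 21 -51 84]
y = z − H·x̄ = [23]
S = H·P̄·Hᵀ + R = [442]
K = P̄·Hᵀ·S⁻¹ = [54/221; -44/221; -12/221]
x' = x̄ + K·y = [2347/221, 977/221, 1713/221]
P' = (I − K·H)·P̄ = [4776/221 -1215/221 5937/221; -1215/221 11156/221 -12327/221; 5937/221 -12327/221 18276/221]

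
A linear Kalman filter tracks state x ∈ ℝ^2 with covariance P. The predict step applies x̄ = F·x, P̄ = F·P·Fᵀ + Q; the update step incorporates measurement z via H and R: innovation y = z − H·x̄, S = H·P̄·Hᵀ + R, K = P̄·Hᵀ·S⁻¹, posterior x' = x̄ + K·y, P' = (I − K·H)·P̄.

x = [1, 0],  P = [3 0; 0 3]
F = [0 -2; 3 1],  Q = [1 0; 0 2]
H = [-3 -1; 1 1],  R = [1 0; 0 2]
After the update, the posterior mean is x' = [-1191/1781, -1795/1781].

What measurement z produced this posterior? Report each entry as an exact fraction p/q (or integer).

x̄ = F·x = [0, 3]
P̄ = F·P·Fᵀ + Q = [13 -6; -6 32]
S = H·P̄·Hᵀ + R = [114 -47; -47 35]
K = P̄·Hᵀ·S⁻¹ = [-826/1781 -753/1781; 732/1781 2306/1781]
x' − x̄ = [-1191/1781, -7138/1781] = K·y
y = (KᵀK)⁻¹·Kᵀ·(x' − x̄) = [6, -5]
z = y + H·x̄ = [6, -5] + [-3, 3] = [3, -2]

z = [3, -2]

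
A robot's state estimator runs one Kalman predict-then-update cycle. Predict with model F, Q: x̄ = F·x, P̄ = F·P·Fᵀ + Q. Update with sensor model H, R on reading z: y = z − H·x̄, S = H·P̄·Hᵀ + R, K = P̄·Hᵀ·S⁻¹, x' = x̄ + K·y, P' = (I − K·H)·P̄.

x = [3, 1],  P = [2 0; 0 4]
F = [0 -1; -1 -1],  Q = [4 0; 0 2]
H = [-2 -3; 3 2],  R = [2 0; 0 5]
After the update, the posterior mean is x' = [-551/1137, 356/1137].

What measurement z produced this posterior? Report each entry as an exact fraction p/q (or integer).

z = [-1, -3]

x̄ = F·x = [-1, -4]
P̄ = F·P·Fᵀ + Q = [8 4; 4 8]
S = H·P̄·Hᵀ + R = [154 -148; -148 157]
K = P̄·Hᵀ·S⁻¹ = [170/1137 392/1137; -440/1137 -212/1137]
x' − x̄ = [586/1137, 4904/1137] = K·y
y = (KᵀK)⁻¹·Kᵀ·(x' − x̄) = [-15, 8]
z = y + H·x̄ = [-15, 8] + [14, -11] = [-1, -3]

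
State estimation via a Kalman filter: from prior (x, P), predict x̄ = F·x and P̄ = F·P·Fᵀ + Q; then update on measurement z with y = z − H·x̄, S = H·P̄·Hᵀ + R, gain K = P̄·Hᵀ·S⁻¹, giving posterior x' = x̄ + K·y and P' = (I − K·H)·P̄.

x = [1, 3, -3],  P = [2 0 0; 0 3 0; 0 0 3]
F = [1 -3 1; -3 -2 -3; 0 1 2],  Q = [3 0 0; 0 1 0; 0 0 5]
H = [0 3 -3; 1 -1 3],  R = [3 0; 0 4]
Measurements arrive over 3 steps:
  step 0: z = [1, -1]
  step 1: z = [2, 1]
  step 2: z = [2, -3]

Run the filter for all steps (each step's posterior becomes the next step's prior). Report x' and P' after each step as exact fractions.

step 0: x' = [-6850/2953, 1223/2953, 652/2953], P' = [307894/20671 -118276/20671 -125442/20671; -118276/20671 74415/20671 68277/20671; -125442/20671 68277/20671 68897/20671]
step 1: x' = [-566496514/111867985, 440567612/111867985, 366428273/111867985], P' = [5042195138/111867985 -2589758909/111867985 -2586520161/111867985; -2589758909/111867985 1491086352/111867985 1440032883/111867985; -2586520161/111867985 1440032883/111867985 1424931232/111867985]
step 2: x' = [-99344584724/227745864903, -25485194485/75915288301, -73360472532/75915288301], P' = [81739766559974/1138729324515 -14004555558377/379576441505 -14013810217893/379576441505; -14004555558377/379576441505 7741308786143/379576441505 7579631391492/379576441505; -14013810217893/379576441505 7579631391492/379576441505 7539556682463/379576441505]

step 0: x̄ = F·x = [-11, 0, -3]
step 0: P̄ = F·P·Fᵀ + Q = [35 3 -3; 3 58 -24; -3 -24 20]
step 0: y = z − H·x̄ = [-8, 19]
step 0: S = H·P̄·Hᵀ + R = [1137 -624; -624 397]
step 0: K = P̄·Hᵀ·S⁻¹ = [7166/20671 12461/20671; 6138/20671 3035/20671; -620/20671 3243/20671]
step 0: x' = x̄ + K·y = [-6850/2953, 1223/2953, 652/2953]
step 0: P' = (I − K·H)·P̄ = [307894/20671 -118276/20671 -125442/20671; -118276/20671 74415/20671 68277/20671; -125442/20671 68277/20671 68897/20671]
step 1: x̄ = F·x = [-9867/2953, 16148/2953, 2527/2953]
step 1: P̄ = F·P·Fᵀ + Q = [1157649/20671 -281224/20671 -795996/20671; -281224/20671 851506/20671 67329/20671; -795996/20671 67329/20671 726466/20671]
step 1: y = z − H·x̄ = [-34957/2953, 21387/2953]
step 1: S = H·P̄·Hᵀ + R = [13051839/20671 -6740448/20671; -6740448/20671 4012531/20671]
step 1: K = P̄·Hᵀ·S⁻¹ = [-3238748/111867985 -31901609/111867985; 51053469/111867985 59813347/111867985; 15101651/111867985 62060163/111867985]
step 1: x' = x̄ + K·y = [-566496514/111867985, 440567612/111867985, 366428273/111867985]
step 1: P' = (I − K·H)·P̄ = [5042195138/111867985 -2589758909/111867985 -2586520161/111867985; -2589758909/111867985 1491086352/111867985 1440032883/111867985; -2586520161/111867985 1440032883/111867985 1424931232/111867985]
step 2: x̄ = F·x = [-1521771077/111867985, -280930501/111867985, 1173424158/111867985]
step 2: P̄ = F·P·Fᵀ + Q = [21947823327/111867985 -2983822214/111867985 -16586360238/111867985; -2983822214/111867985 3926275513/111867985 1676407416/111867985; -16586360238/111867985 1676407416/111867985 13510282737/111867985]
step 2: y = z − H·x̄ = [4586799947/111867985, -2615035853/111867985]
step 2: S = H·P̄·Hᵀ + R = [127089294717/111867985 -72446868108/111867985; -72446868108/111867985 44305153917/111867985]
step 2: K = P̄·Hᵀ·S⁻¹ = [9254659516/379576441505 -592714681483/1138729324515; 161677394651/379576441505 248257457489/379576441505; 40074709029/379576441505 256307109501/379576441505]
step 2: x' = x̄ + K·y = [-99344584724/227745864903, -25485194485/75915288301, -73360472532/75915288301]
step 2: P' = (I − K·H)·P̄ = [81739766559974/1138729324515 -14004555558377/379576441505 -14013810217893/379576441505; -14004555558377/379576441505 7741308786143/379576441505 7579631391492/379576441505; -14013810217893/379576441505 7579631391492/379576441505 7539556682463/379576441505]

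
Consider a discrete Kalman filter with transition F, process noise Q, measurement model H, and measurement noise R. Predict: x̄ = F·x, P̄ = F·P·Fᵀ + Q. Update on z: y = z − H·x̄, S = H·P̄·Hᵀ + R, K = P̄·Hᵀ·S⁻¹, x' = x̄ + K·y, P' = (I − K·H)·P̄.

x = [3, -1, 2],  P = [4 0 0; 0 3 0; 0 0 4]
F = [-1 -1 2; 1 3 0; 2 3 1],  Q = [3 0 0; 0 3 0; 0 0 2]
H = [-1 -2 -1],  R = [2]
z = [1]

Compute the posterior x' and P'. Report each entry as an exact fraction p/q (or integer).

x' = [638/283, -720/283, 535/283]
P' = [7277/283 -2869/283 -1557/283; -2869/283 1522/283 5/283; -1557/283 5/283 1767/283]

x̄ = F·x = [2, 0, 5]
P̄ = F·P·Fᵀ + Q = [26 -13 -9; -13 34 35; -9 35 49]
y = z − H·x̄ = [8]
S = H·P̄·Hᵀ + R = [283]
K = P̄·Hᵀ·S⁻¹ = [9/283; -90/283; -110/283]
x' = x̄ + K·y = [638/283, -720/283, 535/283]
P' = (I − K·H)·P̄ = [7277/283 -2869/283 -1557/283; -2869/283 1522/283 5/283; -1557/283 5/283 1767/283]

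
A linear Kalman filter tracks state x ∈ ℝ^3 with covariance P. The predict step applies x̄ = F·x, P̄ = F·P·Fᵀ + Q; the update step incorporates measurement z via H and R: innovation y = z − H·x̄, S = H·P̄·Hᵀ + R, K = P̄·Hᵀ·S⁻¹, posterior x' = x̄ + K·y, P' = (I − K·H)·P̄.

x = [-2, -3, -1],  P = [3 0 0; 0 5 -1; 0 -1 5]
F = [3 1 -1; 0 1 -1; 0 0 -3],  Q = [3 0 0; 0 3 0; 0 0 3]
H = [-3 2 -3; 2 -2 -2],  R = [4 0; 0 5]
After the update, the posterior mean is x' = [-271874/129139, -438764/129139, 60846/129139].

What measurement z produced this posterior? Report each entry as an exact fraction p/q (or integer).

z = [-2, 2]

x̄ = F·x = [-8, -2, 3]
P̄ = F·P·Fᵀ + Q = [42 12 18; 12 15 18; 18 18 48]
S = H·P̄·Hᵀ + R = [838 132; 132 329]
K = P̄·Hᵀ·S⁻¹ = [-27246/129139 20352/129139; -7098/129139 -13638/129139; -20313/129139 -29532/129139]
x' − x̄ = [761238/129139, -180486/129139, -326571/129139] = K·y
y = (KᵀK)⁻¹·Kᵀ·(x' − x̄) = [-13, 20]
z = y + H·x̄ = [-13, 20] + [11, -18] = [-2, 2]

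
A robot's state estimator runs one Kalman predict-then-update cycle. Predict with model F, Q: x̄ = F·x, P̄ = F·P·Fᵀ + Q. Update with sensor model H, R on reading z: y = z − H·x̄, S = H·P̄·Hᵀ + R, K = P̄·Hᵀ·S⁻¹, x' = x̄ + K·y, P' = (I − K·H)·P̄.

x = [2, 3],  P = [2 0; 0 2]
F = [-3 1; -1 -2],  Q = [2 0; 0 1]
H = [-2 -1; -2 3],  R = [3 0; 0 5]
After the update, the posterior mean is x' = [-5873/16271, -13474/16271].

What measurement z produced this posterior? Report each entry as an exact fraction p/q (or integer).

z = [1, -1]

x̄ = F·x = [-3, -8]
P̄ = F·P·Fᵀ + Q = [22 2; 2 11]
S = H·P̄·Hᵀ + R = [110 47; 47 168]
K = P̄·Hᵀ·S⁻¹ = [-5942/16271 -2018/16271; -3883/16271 3895/16271]
x' − x̄ = [42940/16271, 116694/16271] = K·y
y = (KᵀK)⁻¹·Kᵀ·(x' − x̄) = [-13, 17]
z = y + H·x̄ = [-13, 17] + [14, -18] = [1, -1]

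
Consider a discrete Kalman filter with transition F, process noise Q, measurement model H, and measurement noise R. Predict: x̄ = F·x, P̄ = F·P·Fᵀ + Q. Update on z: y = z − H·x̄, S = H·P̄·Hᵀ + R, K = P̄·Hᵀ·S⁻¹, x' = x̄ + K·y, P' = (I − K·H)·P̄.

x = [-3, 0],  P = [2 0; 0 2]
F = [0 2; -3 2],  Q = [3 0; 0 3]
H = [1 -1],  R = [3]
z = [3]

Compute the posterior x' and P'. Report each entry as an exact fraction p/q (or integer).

x̄ = F·x = [0, 9]
P̄ = F·P·Fᵀ + Q = [11 8; 8 29]
y = z − H·x̄ = [12]
S = H·P̄·Hᵀ + R = [27]
K = P̄·Hᵀ·S⁻¹ = [1/9; -7/9]
x' = x̄ + K·y = [4/3, -1/3]
P' = (I − K·H)·P̄ = [32/3 31/3; 31/3 38/3]

x' = [4/3, -1/3]
P' = [32/3 31/3; 31/3 38/3]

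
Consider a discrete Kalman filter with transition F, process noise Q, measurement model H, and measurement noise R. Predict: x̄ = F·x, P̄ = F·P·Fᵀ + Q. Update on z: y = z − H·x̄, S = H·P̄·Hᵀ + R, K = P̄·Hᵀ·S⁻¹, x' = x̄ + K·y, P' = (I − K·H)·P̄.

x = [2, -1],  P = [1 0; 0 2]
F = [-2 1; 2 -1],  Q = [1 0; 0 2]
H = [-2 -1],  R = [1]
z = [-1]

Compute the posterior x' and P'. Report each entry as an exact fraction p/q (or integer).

x̄ = F·x = [-5, 5]
P̄ = F·P·Fᵀ + Q = [7 -6; -6 8]
y = z − H·x̄ = [-6]
S = H·P̄·Hᵀ + R = [13]
K = P̄·Hᵀ·S⁻¹ = [-8/13; 4/13]
x' = x̄ + K·y = [-17/13, 41/13]
P' = (I − K·H)·P̄ = [27/13 -46/13; -46/13 88/13]

x' = [-17/13, 41/13]
P' = [27/13 -46/13; -46/13 88/13]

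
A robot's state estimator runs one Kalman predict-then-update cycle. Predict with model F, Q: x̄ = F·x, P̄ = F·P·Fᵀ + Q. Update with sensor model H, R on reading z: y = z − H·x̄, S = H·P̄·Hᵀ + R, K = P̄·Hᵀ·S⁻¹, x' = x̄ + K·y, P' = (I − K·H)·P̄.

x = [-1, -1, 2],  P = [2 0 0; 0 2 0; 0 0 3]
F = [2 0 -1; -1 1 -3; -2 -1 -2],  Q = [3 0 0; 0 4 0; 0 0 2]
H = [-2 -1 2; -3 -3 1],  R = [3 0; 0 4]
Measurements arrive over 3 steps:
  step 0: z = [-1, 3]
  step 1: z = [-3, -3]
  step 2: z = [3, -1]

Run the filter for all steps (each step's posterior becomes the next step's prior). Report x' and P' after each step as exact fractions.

step 0: x̄ = F·x = [-4, -6, -1]
step 0: P̄ = F·P·Fᵀ + Q = [14 5 -2; 5 35 20; -2 20 24]
step 0: y = z − H·x̄ = [-13, -26]
step 0: S = H·P̄·Hᵀ + R = [146 158; 158 451]
step 0: K = P̄·Hᵀ·S⁻¹ = [-7365/40882 -1384/20441; 13545/40882 -6905/20441; 9586/20441 -4718/20441]
step 0: x' = x̄ + K·y = [4185/40882, -62317/40882, -22391/20441]
step 0: P' = (I − K·H)·P̄ = [136531/40882 -109215/40882 35438/20441; -109215/40882 117595/40882 -15050/20441; 35438/20441 -15050/20441 42292/20441]
step 1: x̄ = F·x = [26576/20441, 33922/20441, 143511/40882]
step 1: P̄ = F·P·Fᵀ + Q = [234925/20441 -281010/20441 -165189/20441; -281010/20441 1001598/20441 654547/20441; -165189/20441 654547/20441 1093567/40882]
step 1: y = z − H·x̄ = [-117760/20441, 96831/40882]
step 1: S = H·P̄·Hᵀ + R = [1769039/20441 -281496/20441; -281496/20441 7525853/40882]
step 1: K = P̄·Hᵀ·S⁻¹ = [-191904602/643561835 -18962388/643561835; 278621324/643561835 -236931694/643561835; 257898198/643561835 -138272723/643561835]
step 1: x' = x̄ + K·y = [1897358826/643561835, -1098317547/643561835, 445891416/643561835]
step 1: P' = (I − K·H)·P̄ = [2496830267/643561835 -2082267154/643561835 1167839787/643561835; -2082267154/643561835 2212077228/643561835 -558296554/643561835; 1167839787/643561835 -558296554/643561835 1275538807/643561835]
step 2: x̄ = F·x = [478403748/91937405, -4333350621/643561835, -3588182937/643561835]
step 2: P̄ = F·P·Fᵀ + Q = [173922168/13133915 -1516068686/91937405 -880812182/91937405; -1516068686/91937405 33284356452/643561835 21301505044/643561835; -880812182/91937405 21301505044/643561835 17369140658/643561835]
step 2: y = z − H·x̄ = [2294270646/128712367, -8952053/643561835]
step 2: S = H·P̄·Hᵀ + R = [12089977665/128712367 -1914582454/128712367; -1914582454/128712367 114362699098/643561835]
step 2: K = P̄·Hᵀ·S⁻¹ = [-1666359111258/5299857269885 -26922017420/1059971453977; 473281652614/1059971453977 -393353360259/1059971453977; 2081001630896/5299857269885 -225034634390/1059971453977]
step 2: x' = x̄ + K·y = [-2122387919708/5299857269885, 1304419141338/1059971453977, 7559677565011/5299857269885]
step 2: P' = (I − K·H)·P̄ = [21620608510844/5299857269885 -3616185227214/1059971453977 10080606775922/5299857269885; -3616185227214/1059971453977 3806282549754/1059971453977 -1003121473416/1059971453977; 10080606775922/5299857269885 -1003121473416/1059971453977 10694305538726/5299857269885]

step 0: x' = [4185/40882, -62317/40882, -22391/20441], P' = [136531/40882 -109215/40882 35438/20441; -109215/40882 117595/40882 -15050/20441; 35438/20441 -15050/20441 42292/20441]
step 1: x' = [1897358826/643561835, -1098317547/643561835, 445891416/643561835], P' = [2496830267/643561835 -2082267154/643561835 1167839787/643561835; -2082267154/643561835 2212077228/643561835 -558296554/643561835; 1167839787/643561835 -558296554/643561835 1275538807/643561835]
step 2: x' = [-2122387919708/5299857269885, 1304419141338/1059971453977, 7559677565011/5299857269885], P' = [21620608510844/5299857269885 -3616185227214/1059971453977 10080606775922/5299857269885; -3616185227214/1059971453977 3806282549754/1059971453977 -1003121473416/1059971453977; 10080606775922/5299857269885 -1003121473416/1059971453977 10694305538726/5299857269885]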